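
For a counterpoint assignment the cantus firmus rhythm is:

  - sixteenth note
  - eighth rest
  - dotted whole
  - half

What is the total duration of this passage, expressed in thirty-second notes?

Each duration in thirty-second notes: sixteenth note = 2; eighth rest = 4; dotted whole = 48; half = 16.
Altogether 2 + 4 + 48 + 16 = 70 thirty-second notes.

70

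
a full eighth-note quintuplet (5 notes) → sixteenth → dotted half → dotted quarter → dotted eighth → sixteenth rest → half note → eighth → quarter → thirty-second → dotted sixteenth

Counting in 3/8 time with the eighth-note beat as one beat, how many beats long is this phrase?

One eighth-note beat = 4 thirty-second notes.
Working in thirty-second notes: a full eighth-note quintuplet (5 notes) (five quintuplet eighths span one half) = 16; sixteenth = 2; dotted half = 24; dotted quarter = 12; dotted eighth = 6; sixteenth rest = 2; half note = 16; eighth = 4; quarter = 8; thirty-second = 1; dotted sixteenth = 3.
Altogether 16 + 2 + 24 + 12 + 6 + 2 + 16 + 4 + 8 + 1 + 3 = 94.
94 ÷ 4 = 23.5 beats.

23.5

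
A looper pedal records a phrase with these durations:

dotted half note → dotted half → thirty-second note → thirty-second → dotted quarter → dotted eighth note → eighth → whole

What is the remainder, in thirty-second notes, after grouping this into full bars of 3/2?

One bar of 3/2 = 48 thirty-second notes.
Working in thirty-second notes: dotted half note = 24; dotted half = 24; thirty-second note = 1; thirty-second = 1; dotted quarter = 12; dotted eighth note = 6; eighth = 4; whole = 32.
Total: 24 + 24 + 1 + 1 + 12 + 6 + 4 + 32 = 104.
104 ÷ 48 = 2 complete bars with 8 thirty-second notes remaining.

8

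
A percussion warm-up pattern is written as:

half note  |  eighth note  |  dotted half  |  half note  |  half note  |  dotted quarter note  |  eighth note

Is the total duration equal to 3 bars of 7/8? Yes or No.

No

One bar of 7/8 = 7 eighth notes, so 3 bars = 21.
Each duration in eighth notes: half note = 4; eighth note = 1; dotted half = 6; half note = 4; half note = 4; dotted quarter note = 3; eighth note = 1.
Total: 4 + 1 + 6 + 4 + 4 + 3 + 1 = 23.
23 exceeds 21, so the answer is No.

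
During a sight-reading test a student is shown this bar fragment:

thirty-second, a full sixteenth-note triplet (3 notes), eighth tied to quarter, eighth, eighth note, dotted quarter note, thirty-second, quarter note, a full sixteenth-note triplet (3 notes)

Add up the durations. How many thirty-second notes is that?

Working in thirty-second notes: thirty-second = 1; a full sixteenth-note triplet (3 notes) (three triplet sixteenths span one eighth) = 4; eighth tied to quarter (eighth + quarter) = 12; eighth = 4; eighth note = 4; dotted quarter note = 12; thirty-second = 1; quarter note = 8; a full sixteenth-note triplet (3 notes) (three triplet sixteenths span one eighth) = 4.
Altogether 1 + 4 + 12 + 4 + 4 + 12 + 1 + 8 + 4 = 50 thirty-second notes.

50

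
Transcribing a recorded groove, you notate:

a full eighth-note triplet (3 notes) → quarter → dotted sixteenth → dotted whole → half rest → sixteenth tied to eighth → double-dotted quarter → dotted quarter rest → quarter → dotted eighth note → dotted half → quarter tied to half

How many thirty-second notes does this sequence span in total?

Working in thirty-second notes: a full eighth-note triplet (3 notes) (three triplet eighths span one quarter) = 8; quarter = 8; dotted sixteenth = 3; dotted whole = 48; half rest = 16; sixteenth tied to eighth (sixteenth + eighth) = 6; double-dotted quarter = 14; dotted quarter rest = 12; quarter = 8; dotted eighth note = 6; dotted half = 24; quarter tied to half (quarter + half) = 24.
Altogether 8 + 8 + 3 + 48 + 16 + 6 + 14 + 12 + 8 + 6 + 24 + 24 = 177 thirty-second notes.

177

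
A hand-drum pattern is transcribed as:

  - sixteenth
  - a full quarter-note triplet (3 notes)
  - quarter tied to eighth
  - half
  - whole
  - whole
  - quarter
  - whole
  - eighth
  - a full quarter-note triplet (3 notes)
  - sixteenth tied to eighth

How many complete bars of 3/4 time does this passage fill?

One bar of 3/4 = 12 sixteenth notes.
In sixteenth notes: sixteenth = 1; a full quarter-note triplet (3 notes) (three triplet quarters span one half) = 8; quarter tied to eighth (quarter + eighth) = 6; half = 8; whole = 16; whole = 16; quarter = 4; whole = 16; eighth = 2; a full quarter-note triplet (3 notes) (three triplet quarters span one half) = 8; sixteenth tied to eighth (sixteenth + eighth) = 3.
Altogether 1 + 8 + 6 + 8 + 16 + 16 + 4 + 16 + 2 + 8 + 3 = 88.
88 ÷ 12 = 7 complete bars with 4 left over.

7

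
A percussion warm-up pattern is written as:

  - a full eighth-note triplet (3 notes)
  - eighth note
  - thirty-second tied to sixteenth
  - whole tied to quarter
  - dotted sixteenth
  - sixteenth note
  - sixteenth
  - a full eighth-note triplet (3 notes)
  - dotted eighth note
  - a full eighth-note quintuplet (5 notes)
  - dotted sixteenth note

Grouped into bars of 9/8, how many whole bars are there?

2

One bar of 9/8 = 36 thirty-second notes.
Convert each value to thirty-second notes: a full eighth-note triplet (3 notes) (three triplet eighths span one quarter) = 8; eighth note = 4; thirty-second tied to sixteenth (thirty-second + sixteenth) = 3; whole tied to quarter (whole + quarter) = 40; dotted sixteenth = 3; sixteenth note = 2; sixteenth = 2; a full eighth-note triplet (3 notes) (three triplet eighths span one quarter) = 8; dotted eighth note = 6; a full eighth-note quintuplet (5 notes) (five quintuplet eighths span one half) = 16; dotted sixteenth note = 3.
Adding: 8 + 4 + 3 + 40 + 3 + 2 + 2 + 8 + 6 + 16 + 3 = 95.
95 ÷ 36 = 2 complete bars with 23 left over.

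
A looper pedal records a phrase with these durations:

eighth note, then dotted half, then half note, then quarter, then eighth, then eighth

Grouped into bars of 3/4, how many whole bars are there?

2

One bar of 3/4 = 6 eighth notes.
Express everything in eighth notes: eighth note = 1; dotted half = 6; half note = 4; quarter = 2; eighth = 1; eighth = 1.
Adding: 1 + 6 + 4 + 2 + 1 + 1 = 15.
15 ÷ 6 = 2 complete bars with 3 left over.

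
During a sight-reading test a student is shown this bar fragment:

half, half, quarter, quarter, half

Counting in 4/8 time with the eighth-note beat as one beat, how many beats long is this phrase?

16

One eighth-note beat = 2 sixteenth notes.
Working in sixteenth notes: half = 8; half = 8; quarter = 4; quarter = 4; half = 8.
Sum: 8 + 8 + 4 + 4 + 8 = 32.
32 ÷ 2 = 16 beats.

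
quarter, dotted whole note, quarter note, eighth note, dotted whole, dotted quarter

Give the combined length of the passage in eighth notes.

32

In eighth notes: quarter = 2; dotted whole note = 12; quarter note = 2; eighth note = 1; dotted whole = 12; dotted quarter = 3.
Altogether 2 + 12 + 2 + 1 + 12 + 3 = 32 eighth notes.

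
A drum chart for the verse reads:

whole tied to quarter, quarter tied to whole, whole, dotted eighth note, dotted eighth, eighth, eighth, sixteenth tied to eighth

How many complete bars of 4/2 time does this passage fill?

2

One bar of 4/2 = 32 sixteenth notes.
Each duration in sixteenth notes: whole tied to quarter (whole + quarter) = 20; quarter tied to whole (quarter + whole) = 20; whole = 16; dotted eighth note = 3; dotted eighth = 3; eighth = 2; eighth = 2; sixteenth tied to eighth (sixteenth + eighth) = 3.
Total: 20 + 20 + 16 + 3 + 3 + 2 + 2 + 3 = 69.
69 ÷ 32 = 2 complete bars with 5 left over.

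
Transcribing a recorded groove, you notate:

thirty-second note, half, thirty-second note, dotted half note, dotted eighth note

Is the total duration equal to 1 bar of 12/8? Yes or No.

One bar of 12/8 = 48 thirty-second notes.
Working in thirty-second notes: thirty-second note = 1; half = 16; thirty-second note = 1; dotted half note = 24; dotted eighth note = 6.
Altogether 1 + 16 + 1 + 24 + 6 = 48.
48 equals 48, so the answer is Yes.

Yes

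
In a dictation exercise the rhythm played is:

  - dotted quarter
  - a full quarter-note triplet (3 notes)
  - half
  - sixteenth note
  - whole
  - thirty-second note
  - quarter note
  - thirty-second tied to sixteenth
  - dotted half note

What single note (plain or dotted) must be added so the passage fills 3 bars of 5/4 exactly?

3 bars of 5/4 = 120 thirty-second notes.
In thirty-second notes: dotted quarter = 12; a full quarter-note triplet (3 notes) (three triplet quarters span one half) = 16; half = 16; sixteenth note = 2; whole = 32; thirty-second note = 1; quarter note = 8; thirty-second tied to sixteenth (thirty-second + sixteenth) = 3; dotted half note = 24.
Adding: 12 + 16 + 16 + 2 + 32 + 1 + 8 + 3 + 24 = 114.
Remaining: 120 − 114 = 6 thirty-second notes, which is a dotted eighth note.

dotted eighth note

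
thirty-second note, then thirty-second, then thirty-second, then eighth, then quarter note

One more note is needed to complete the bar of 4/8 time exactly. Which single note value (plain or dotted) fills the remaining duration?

thirty-second note

The bar of 4/8 = 16 thirty-second notes.
In thirty-second notes: thirty-second note = 1; thirty-second = 1; thirty-second = 1; eighth = 4; quarter note = 8.
Altogether 1 + 1 + 1 + 4 + 8 = 15.
Remaining: 16 − 15 = 1 thirty-second note, which is a thirty-second note.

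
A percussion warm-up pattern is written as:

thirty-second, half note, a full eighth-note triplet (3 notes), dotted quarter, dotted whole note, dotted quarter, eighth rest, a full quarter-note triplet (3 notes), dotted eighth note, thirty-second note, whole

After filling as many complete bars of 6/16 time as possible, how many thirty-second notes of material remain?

One bar of 6/16 = 12 thirty-second notes.
In thirty-second notes: thirty-second = 1; half note = 16; a full eighth-note triplet (3 notes) (three triplet eighths span one quarter) = 8; dotted quarter = 12; dotted whole note = 48; dotted quarter = 12; eighth rest = 4; a full quarter-note triplet (3 notes) (three triplet quarters span one half) = 16; dotted eighth note = 6; thirty-second note = 1; whole = 32.
Adding: 1 + 16 + 8 + 12 + 48 + 12 + 4 + 16 + 6 + 1 + 32 = 156.
156 ÷ 12 = 13 complete bars with 0 thirty-second notes remaining.

0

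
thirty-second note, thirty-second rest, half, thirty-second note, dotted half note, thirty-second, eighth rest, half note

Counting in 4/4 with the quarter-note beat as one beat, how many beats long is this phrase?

8

One quarter-note beat = 8 thirty-second notes.
Convert each value to thirty-second notes: thirty-second note = 1; thirty-second rest = 1; half = 16; thirty-second note = 1; dotted half note = 24; thirty-second = 1; eighth rest = 4; half note = 16.
Adding: 1 + 1 + 16 + 1 + 24 + 1 + 4 + 16 = 64.
64 ÷ 8 = 8 beats.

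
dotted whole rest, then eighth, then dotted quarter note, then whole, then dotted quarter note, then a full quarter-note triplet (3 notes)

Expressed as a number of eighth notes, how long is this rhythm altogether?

31

Express everything in eighth notes: dotted whole rest = 12; eighth = 1; dotted quarter note = 3; whole = 8; dotted quarter note = 3; a full quarter-note triplet (3 notes) (three triplet quarters span one half) = 4.
Adding: 12 + 1 + 3 + 8 + 3 + 4 = 31 eighth notes.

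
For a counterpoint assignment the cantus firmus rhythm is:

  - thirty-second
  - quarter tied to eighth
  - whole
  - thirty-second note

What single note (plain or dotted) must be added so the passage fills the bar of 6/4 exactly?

sixteenth note

The bar of 6/4 = 48 thirty-second notes.
Each duration in thirty-second notes: thirty-second = 1; quarter tied to eighth (quarter + eighth) = 12; whole = 32; thirty-second note = 1.
Altogether 1 + 12 + 32 + 1 = 46.
Remaining: 48 − 46 = 2 thirty-second notes, which is a sixteenth note.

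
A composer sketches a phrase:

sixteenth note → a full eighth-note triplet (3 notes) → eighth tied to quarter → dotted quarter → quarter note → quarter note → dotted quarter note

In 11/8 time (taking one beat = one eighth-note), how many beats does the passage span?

15.5

One eighth-note beat = 2 sixteenth notes.
Each duration in sixteenth notes: sixteenth note = 1; a full eighth-note triplet (3 notes) (three triplet eighths span one quarter) = 4; eighth tied to quarter (eighth + quarter) = 6; dotted quarter = 6; quarter note = 4; quarter note = 4; dotted quarter note = 6.
Adding: 1 + 4 + 6 + 6 + 4 + 4 + 6 = 31.
31 ÷ 2 = 15.5 beats.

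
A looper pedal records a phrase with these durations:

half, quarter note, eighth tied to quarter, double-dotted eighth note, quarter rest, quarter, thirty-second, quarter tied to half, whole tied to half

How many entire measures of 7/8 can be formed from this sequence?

One bar of 7/8 = 28 thirty-second notes.
Each duration in thirty-second notes: half = 16; quarter note = 8; eighth tied to quarter (eighth + quarter) = 12; double-dotted eighth note = 7; quarter rest = 8; quarter = 8; thirty-second = 1; quarter tied to half (quarter + half) = 24; whole tied to half (whole + half) = 48.
Sum: 16 + 8 + 12 + 7 + 8 + 8 + 1 + 24 + 48 = 132.
132 ÷ 28 = 4 complete bars with 20 left over.

4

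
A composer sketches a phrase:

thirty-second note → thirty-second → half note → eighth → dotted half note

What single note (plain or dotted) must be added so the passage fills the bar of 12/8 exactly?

sixteenth note

The bar of 12/8 = 48 thirty-second notes.
Express everything in thirty-second notes: thirty-second note = 1; thirty-second = 1; half note = 16; eighth = 4; dotted half note = 24.
Altogether 1 + 1 + 16 + 4 + 24 = 46.
Remaining: 48 − 46 = 2 thirty-second notes, which is a sixteenth note.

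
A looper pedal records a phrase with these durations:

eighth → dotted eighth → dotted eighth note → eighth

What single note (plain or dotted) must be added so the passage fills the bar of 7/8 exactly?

quarter note

The bar of 7/8 = 14 sixteenth notes.
Convert each value to sixteenth notes: eighth = 2; dotted eighth = 3; dotted eighth note = 3; eighth = 2.
Adding: 2 + 3 + 3 + 2 = 10.
Remaining: 14 − 10 = 4 sixteenth notes, which is a quarter note.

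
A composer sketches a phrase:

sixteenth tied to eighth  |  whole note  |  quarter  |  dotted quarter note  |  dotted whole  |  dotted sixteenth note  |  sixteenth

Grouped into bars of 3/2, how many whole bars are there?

One bar of 3/2 = 48 thirty-second notes.
Express everything in thirty-second notes: sixteenth tied to eighth (sixteenth + eighth) = 6; whole note = 32; quarter = 8; dotted quarter note = 12; dotted whole = 48; dotted sixteenth note = 3; sixteenth = 2.
Altogether 6 + 32 + 8 + 12 + 48 + 3 + 2 = 111.
111 ÷ 48 = 2 complete bars with 15 left over.

2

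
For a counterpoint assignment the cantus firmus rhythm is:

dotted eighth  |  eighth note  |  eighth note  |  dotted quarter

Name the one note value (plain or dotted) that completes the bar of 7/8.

sixteenth note

The bar of 7/8 = 14 sixteenth notes.
Convert each value to sixteenth notes: dotted eighth = 3; eighth note = 2; eighth note = 2; dotted quarter = 6.
Total: 3 + 2 + 2 + 6 = 13.
Remaining: 14 − 13 = 1 sixteenth note, which is a sixteenth note.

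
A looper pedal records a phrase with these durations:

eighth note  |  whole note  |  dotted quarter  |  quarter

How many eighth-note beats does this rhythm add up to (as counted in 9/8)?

14

One eighth-note beat = 2 sixteenth notes.
Each duration in sixteenth notes: eighth note = 2; whole note = 16; dotted quarter = 6; quarter = 4.
Altogether 2 + 16 + 6 + 4 = 28.
28 ÷ 2 = 14 beats.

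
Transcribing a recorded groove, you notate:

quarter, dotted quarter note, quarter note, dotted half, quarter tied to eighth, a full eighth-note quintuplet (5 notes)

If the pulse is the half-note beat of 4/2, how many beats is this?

5

One half-note beat = 4 eighth notes.
Convert each value to eighth notes: quarter = 2; dotted quarter note = 3; quarter note = 2; dotted half = 6; quarter tied to eighth (quarter + eighth) = 3; a full eighth-note quintuplet (5 notes) (five quintuplet eighths span one half) = 4.
Altogether 2 + 3 + 2 + 6 + 3 + 4 = 20.
20 ÷ 4 = 5 beats.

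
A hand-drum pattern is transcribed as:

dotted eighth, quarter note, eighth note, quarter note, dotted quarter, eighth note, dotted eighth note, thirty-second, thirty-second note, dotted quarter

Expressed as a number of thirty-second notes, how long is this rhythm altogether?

Express everything in thirty-second notes: dotted eighth = 6; quarter note = 8; eighth note = 4; quarter note = 8; dotted quarter = 12; eighth note = 4; dotted eighth note = 6; thirty-second = 1; thirty-second note = 1; dotted quarter = 12.
Altogether 6 + 8 + 4 + 8 + 12 + 4 + 6 + 1 + 1 + 12 = 62 thirty-second notes.

62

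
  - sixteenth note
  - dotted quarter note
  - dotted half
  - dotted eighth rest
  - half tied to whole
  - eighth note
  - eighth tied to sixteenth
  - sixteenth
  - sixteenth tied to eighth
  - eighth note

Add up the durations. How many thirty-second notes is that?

Each duration in thirty-second notes: sixteenth note = 2; dotted quarter note = 12; dotted half = 24; dotted eighth rest = 6; half tied to whole (half + whole) = 48; eighth note = 4; eighth tied to sixteenth (eighth + sixteenth) = 6; sixteenth = 2; sixteenth tied to eighth (sixteenth + eighth) = 6; eighth note = 4.
Altogether 2 + 12 + 24 + 6 + 48 + 4 + 6 + 2 + 6 + 4 = 114 thirty-second notes.

114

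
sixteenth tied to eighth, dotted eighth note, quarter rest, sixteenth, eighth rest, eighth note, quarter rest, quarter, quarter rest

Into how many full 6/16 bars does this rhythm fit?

One bar of 6/16 = 6 sixteenth notes.
Convert each value to sixteenth notes: sixteenth tied to eighth (sixteenth + eighth) = 3; dotted eighth note = 3; quarter rest = 4; sixteenth = 1; eighth rest = 2; eighth note = 2; quarter rest = 4; quarter = 4; quarter rest = 4.
Adding: 3 + 3 + 4 + 1 + 2 + 2 + 4 + 4 + 4 = 27.
27 ÷ 6 = 4 complete bars with 3 left over.

4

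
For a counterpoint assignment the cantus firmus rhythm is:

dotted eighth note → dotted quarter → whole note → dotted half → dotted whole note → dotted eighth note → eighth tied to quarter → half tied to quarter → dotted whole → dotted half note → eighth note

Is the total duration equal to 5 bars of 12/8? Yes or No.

One bar of 12/8 = 24 sixteenth notes, so 5 bars = 120.
Each duration in sixteenth notes: dotted eighth note = 3; dotted quarter = 6; whole note = 16; dotted half = 12; dotted whole note = 24; dotted eighth note = 3; eighth tied to quarter (eighth + quarter) = 6; half tied to quarter (half + quarter) = 12; dotted whole = 24; dotted half note = 12; eighth note = 2.
Total: 3 + 6 + 16 + 12 + 24 + 3 + 6 + 12 + 24 + 12 + 2 = 120.
120 equals 120, so the answer is Yes.

Yes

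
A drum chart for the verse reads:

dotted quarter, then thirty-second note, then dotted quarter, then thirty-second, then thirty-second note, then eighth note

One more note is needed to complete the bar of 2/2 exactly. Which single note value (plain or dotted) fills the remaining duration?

thirty-second note

The bar of 2/2 = 32 thirty-second notes.
Working in thirty-second notes: dotted quarter = 12; thirty-second note = 1; dotted quarter = 12; thirty-second = 1; thirty-second note = 1; eighth note = 4.
Sum: 12 + 1 + 12 + 1 + 1 + 4 = 31.
Remaining: 32 − 31 = 1 thirty-second note, which is a thirty-second note.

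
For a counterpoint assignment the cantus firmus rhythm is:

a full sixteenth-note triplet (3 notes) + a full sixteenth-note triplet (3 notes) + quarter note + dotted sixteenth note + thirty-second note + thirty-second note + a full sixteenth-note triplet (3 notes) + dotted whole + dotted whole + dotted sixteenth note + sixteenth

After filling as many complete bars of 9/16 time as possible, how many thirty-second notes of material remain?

One bar of 9/16 = 18 thirty-second notes.
Express everything in thirty-second notes: a full sixteenth-note triplet (3 notes) (three triplet sixteenths span one eighth) = 4; a full sixteenth-note triplet (3 notes) (three triplet sixteenths span one eighth) = 4; quarter note = 8; dotted sixteenth note = 3; thirty-second note = 1; thirty-second note = 1; a full sixteenth-note triplet (3 notes) (three triplet sixteenths span one eighth) = 4; dotted whole = 48; dotted whole = 48; dotted sixteenth note = 3; sixteenth = 2.
Sum: 4 + 4 + 8 + 3 + 1 + 1 + 4 + 48 + 48 + 3 + 2 = 126.
126 ÷ 18 = 7 complete bars with 0 thirty-second notes remaining.

0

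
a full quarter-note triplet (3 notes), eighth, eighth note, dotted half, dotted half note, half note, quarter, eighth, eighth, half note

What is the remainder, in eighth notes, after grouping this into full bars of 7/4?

One bar of 7/4 = 14 eighth notes.
Convert each value to eighth notes: a full quarter-note triplet (3 notes) (three triplet quarters span one half) = 4; eighth = 1; eighth note = 1; dotted half = 6; dotted half note = 6; half note = 4; quarter = 2; eighth = 1; eighth = 1; half note = 4.
Adding: 4 + 1 + 1 + 6 + 6 + 4 + 2 + 1 + 1 + 4 = 30.
30 ÷ 14 = 2 complete bars with 2 eighth notes remaining.

2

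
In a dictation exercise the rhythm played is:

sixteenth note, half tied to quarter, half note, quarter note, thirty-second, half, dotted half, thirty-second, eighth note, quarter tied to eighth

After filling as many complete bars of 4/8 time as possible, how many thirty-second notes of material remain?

One bar of 4/8 = 16 thirty-second notes.
Each duration in thirty-second notes: sixteenth note = 2; half tied to quarter (half + quarter) = 24; half note = 16; quarter note = 8; thirty-second = 1; half = 16; dotted half = 24; thirty-second = 1; eighth note = 4; quarter tied to eighth (quarter + eighth) = 12.
Total: 2 + 24 + 16 + 8 + 1 + 16 + 24 + 1 + 4 + 12 = 108.
108 ÷ 16 = 6 complete bars with 12 thirty-second notes remaining.

12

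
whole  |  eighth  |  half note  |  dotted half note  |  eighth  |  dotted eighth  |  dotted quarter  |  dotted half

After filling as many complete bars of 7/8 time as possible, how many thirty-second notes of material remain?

10

One bar of 7/8 = 14 sixteenth notes.
In sixteenth notes: whole = 16; eighth = 2; half note = 8; dotted half note = 12; eighth = 2; dotted eighth = 3; dotted quarter = 6; dotted half = 12.
Adding: 16 + 2 + 8 + 12 + 2 + 3 + 6 + 12 = 61.
61 ÷ 14 = 4 complete bars with 5 sixteenth notes remaining = 10 thirty-second notes.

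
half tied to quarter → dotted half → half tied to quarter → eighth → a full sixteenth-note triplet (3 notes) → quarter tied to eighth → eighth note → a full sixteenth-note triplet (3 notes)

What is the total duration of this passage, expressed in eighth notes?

25

Working in eighth notes: half tied to quarter (half + quarter) = 6; dotted half = 6; half tied to quarter (half + quarter) = 6; eighth = 1; a full sixteenth-note triplet (3 notes) (three triplet sixteenths span one eighth) = 1; quarter tied to eighth (quarter + eighth) = 3; eighth note = 1; a full sixteenth-note triplet (3 notes) (three triplet sixteenths span one eighth) = 1.
Adding: 6 + 6 + 6 + 1 + 1 + 3 + 1 + 1 = 25 eighth notes.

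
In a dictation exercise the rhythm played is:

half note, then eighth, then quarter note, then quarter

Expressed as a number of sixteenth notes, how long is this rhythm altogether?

Convert each value to sixteenth notes: half note = 8; eighth = 2; quarter note = 4; quarter = 4.
Altogether 8 + 2 + 4 + 4 = 18 sixteenth notes.

18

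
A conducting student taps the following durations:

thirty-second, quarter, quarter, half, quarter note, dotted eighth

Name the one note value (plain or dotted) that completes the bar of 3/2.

thirty-second note

The bar of 3/2 = 48 thirty-second notes.
Express everything in thirty-second notes: thirty-second = 1; quarter = 8; quarter = 8; half = 16; quarter note = 8; dotted eighth = 6.
Altogether 1 + 8 + 8 + 16 + 8 + 6 = 47.
Remaining: 48 − 47 = 1 thirty-second note, which is a thirty-second note.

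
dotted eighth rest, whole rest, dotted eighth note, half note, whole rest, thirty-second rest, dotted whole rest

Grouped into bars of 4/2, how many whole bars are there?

2

One bar of 4/2 = 64 thirty-second notes.
Express everything in thirty-second notes: dotted eighth rest = 6; whole rest = 32; dotted eighth note = 6; half note = 16; whole rest = 32; thirty-second rest = 1; dotted whole rest = 48.
Total: 6 + 32 + 6 + 16 + 32 + 1 + 48 = 141.
141 ÷ 64 = 2 complete bars with 13 left over.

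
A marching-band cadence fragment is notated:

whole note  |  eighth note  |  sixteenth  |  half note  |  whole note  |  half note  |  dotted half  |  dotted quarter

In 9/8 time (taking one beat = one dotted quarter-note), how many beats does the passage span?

11.5

One dotted quarter-note beat = 6 sixteenth notes.
Working in sixteenth notes: whole note = 16; eighth note = 2; sixteenth = 1; half note = 8; whole note = 16; half note = 8; dotted half = 12; dotted quarter = 6.
Altogether 16 + 2 + 1 + 8 + 16 + 8 + 12 + 6 = 69.
69 ÷ 6 = 11.5 beats.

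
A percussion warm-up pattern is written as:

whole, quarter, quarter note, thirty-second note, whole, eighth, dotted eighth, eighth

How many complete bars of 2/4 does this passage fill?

5

One bar of 2/4 = 16 thirty-second notes.
Working in thirty-second notes: whole = 32; quarter = 8; quarter note = 8; thirty-second note = 1; whole = 32; eighth = 4; dotted eighth = 6; eighth = 4.
Adding: 32 + 8 + 8 + 1 + 32 + 4 + 6 + 4 = 95.
95 ÷ 16 = 5 complete bars with 15 left over.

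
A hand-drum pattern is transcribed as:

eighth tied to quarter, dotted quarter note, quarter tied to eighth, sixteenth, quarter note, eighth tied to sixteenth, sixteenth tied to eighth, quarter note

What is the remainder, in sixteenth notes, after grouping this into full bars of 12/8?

One bar of 12/8 = 24 sixteenth notes.
Convert each value to sixteenth notes: eighth tied to quarter (eighth + quarter) = 6; dotted quarter note = 6; quarter tied to eighth (quarter + eighth) = 6; sixteenth = 1; quarter note = 4; eighth tied to sixteenth (eighth + sixteenth) = 3; sixteenth tied to eighth (sixteenth + eighth) = 3; quarter note = 4.
Sum: 6 + 6 + 6 + 1 + 4 + 3 + 3 + 4 = 33.
33 ÷ 24 = 1 complete bar with 9 sixteenth notes remaining.

9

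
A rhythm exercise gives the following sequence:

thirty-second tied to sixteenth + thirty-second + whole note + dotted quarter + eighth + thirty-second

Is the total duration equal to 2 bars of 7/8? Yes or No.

One bar of 7/8 = 28 thirty-second notes, so 2 bars = 56.
Convert each value to thirty-second notes: thirty-second tied to sixteenth (thirty-second + sixteenth) = 3; thirty-second = 1; whole note = 32; dotted quarter = 12; eighth = 4; thirty-second = 1.
Altogether 3 + 1 + 32 + 12 + 4 + 1 = 53.
53 falls short of 56, so the answer is No.

No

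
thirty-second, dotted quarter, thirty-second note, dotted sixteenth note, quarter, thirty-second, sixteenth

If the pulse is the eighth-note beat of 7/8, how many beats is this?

One eighth-note beat = 4 thirty-second notes.
Convert each value to thirty-second notes: thirty-second = 1; dotted quarter = 12; thirty-second note = 1; dotted sixteenth note = 3; quarter = 8; thirty-second = 1; sixteenth = 2.
Adding: 1 + 12 + 1 + 3 + 8 + 1 + 2 = 28.
28 ÷ 4 = 7 beats.

7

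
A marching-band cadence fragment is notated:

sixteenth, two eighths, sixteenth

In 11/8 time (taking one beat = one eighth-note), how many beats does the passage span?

3

One eighth-note beat = 2 sixteenth notes.
Convert each value to sixteenth notes: sixteenth = 1; eighth = 2; eighth = 2; sixteenth = 1.
Altogether 1 + 2 + 2 + 1 = 6.
6 ÷ 2 = 3 beats.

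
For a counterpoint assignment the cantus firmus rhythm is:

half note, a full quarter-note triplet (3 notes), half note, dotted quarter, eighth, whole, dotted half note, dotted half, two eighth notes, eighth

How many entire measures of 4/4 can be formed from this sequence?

One bar of 4/4 = 8 eighth notes.
Working in eighth notes: half note = 4; a full quarter-note triplet (3 notes) (three triplet quarters span one half) = 4; half note = 4; dotted quarter = 3; eighth = 1; whole = 8; dotted half note = 6; dotted half = 6; eighth note = 1; eighth note = 1; eighth = 1.
Total: 4 + 4 + 4 + 3 + 1 + 8 + 6 + 6 + 1 + 1 + 1 = 39.
39 ÷ 8 = 4 complete bars with 7 left over.

4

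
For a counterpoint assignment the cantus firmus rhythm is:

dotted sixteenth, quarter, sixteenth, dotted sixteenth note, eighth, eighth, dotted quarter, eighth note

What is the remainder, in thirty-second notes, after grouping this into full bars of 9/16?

4

One bar of 9/16 = 18 thirty-second notes.
Express everything in thirty-second notes: dotted sixteenth = 3; quarter = 8; sixteenth = 2; dotted sixteenth note = 3; eighth = 4; eighth = 4; dotted quarter = 12; eighth note = 4.
Adding: 3 + 8 + 2 + 3 + 4 + 4 + 12 + 4 = 40.
40 ÷ 18 = 2 complete bars with 4 thirty-second notes remaining.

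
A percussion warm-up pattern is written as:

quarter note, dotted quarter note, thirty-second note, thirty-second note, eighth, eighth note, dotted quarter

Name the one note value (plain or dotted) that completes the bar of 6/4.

dotted eighth note

The bar of 6/4 = 48 thirty-second notes.
Each duration in thirty-second notes: quarter note = 8; dotted quarter note = 12; thirty-second note = 1; thirty-second note = 1; eighth = 4; eighth note = 4; dotted quarter = 12.
Adding: 8 + 12 + 1 + 1 + 4 + 4 + 12 = 42.
Remaining: 48 − 42 = 6 thirty-second notes, which is a dotted eighth note.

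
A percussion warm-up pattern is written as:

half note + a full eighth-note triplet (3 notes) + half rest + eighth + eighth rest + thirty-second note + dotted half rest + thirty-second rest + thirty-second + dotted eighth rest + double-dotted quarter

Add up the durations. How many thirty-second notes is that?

Each duration in thirty-second notes: half note = 16; a full eighth-note triplet (3 notes) (three triplet eighths span one quarter) = 8; half rest = 16; eighth = 4; eighth rest = 4; thirty-second note = 1; dotted half rest = 24; thirty-second rest = 1; thirty-second = 1; dotted eighth rest = 6; double-dotted quarter = 14.
Adding: 16 + 8 + 16 + 4 + 4 + 1 + 24 + 1 + 1 + 6 + 14 = 95 thirty-second notes.

95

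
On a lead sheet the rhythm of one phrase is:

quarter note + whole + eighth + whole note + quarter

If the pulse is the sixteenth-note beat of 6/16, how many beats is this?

One sixteenth-note beat = 2 thirty-second notes.
Convert each value to thirty-second notes: quarter note = 8; whole = 32; eighth = 4; whole note = 32; quarter = 8.
Total: 8 + 32 + 4 + 32 + 8 = 84.
84 ÷ 2 = 42 beats.

42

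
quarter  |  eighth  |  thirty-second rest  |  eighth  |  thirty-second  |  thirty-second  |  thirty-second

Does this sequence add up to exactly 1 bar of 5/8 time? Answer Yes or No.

One bar of 5/8 = 20 thirty-second notes.
Working in thirty-second notes: quarter = 8; eighth = 4; thirty-second rest = 1; eighth = 4; thirty-second = 1; thirty-second = 1; thirty-second = 1.
Altogether 8 + 4 + 1 + 4 + 1 + 1 + 1 = 20.
20 equals 20, so the answer is Yes.

Yes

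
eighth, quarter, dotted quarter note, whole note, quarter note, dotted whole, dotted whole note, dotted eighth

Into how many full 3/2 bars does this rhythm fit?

One bar of 3/2 = 24 sixteenth notes.
Express everything in sixteenth notes: eighth = 2; quarter = 4; dotted quarter note = 6; whole note = 16; quarter note = 4; dotted whole = 24; dotted whole note = 24; dotted eighth = 3.
Total: 2 + 4 + 6 + 16 + 4 + 24 + 24 + 3 = 83.
83 ÷ 24 = 3 complete bars with 11 left over.

3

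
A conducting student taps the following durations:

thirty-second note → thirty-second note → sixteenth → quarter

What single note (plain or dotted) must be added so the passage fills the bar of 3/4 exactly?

The bar of 3/4 = 24 thirty-second notes.
In thirty-second notes: thirty-second note = 1; thirty-second note = 1; sixteenth = 2; quarter = 8.
Altogether 1 + 1 + 2 + 8 = 12.
Remaining: 24 − 12 = 12 thirty-second notes, which is a dotted quarter note.

dotted quarter note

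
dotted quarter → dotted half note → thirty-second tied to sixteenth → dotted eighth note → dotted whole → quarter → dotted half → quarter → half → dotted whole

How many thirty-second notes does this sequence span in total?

197

Each duration in thirty-second notes: dotted quarter = 12; dotted half note = 24; thirty-second tied to sixteenth (thirty-second + sixteenth) = 3; dotted eighth note = 6; dotted whole = 48; quarter = 8; dotted half = 24; quarter = 8; half = 16; dotted whole = 48.
Altogether 12 + 24 + 3 + 6 + 48 + 8 + 24 + 8 + 16 + 48 = 197 thirty-second notes.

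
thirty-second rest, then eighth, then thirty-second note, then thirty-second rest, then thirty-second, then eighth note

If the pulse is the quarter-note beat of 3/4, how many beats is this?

One quarter-note beat = 8 thirty-second notes.
Convert each value to thirty-second notes: thirty-second rest = 1; eighth = 4; thirty-second note = 1; thirty-second rest = 1; thirty-second = 1; eighth note = 4.
Adding: 1 + 4 + 1 + 1 + 1 + 4 = 12.
12 ÷ 8 = 1.5 beats.

1.5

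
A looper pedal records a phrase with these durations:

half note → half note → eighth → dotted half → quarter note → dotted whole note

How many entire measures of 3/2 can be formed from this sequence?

2

One bar of 3/2 = 12 eighth notes.
Express everything in eighth notes: half note = 4; half note = 4; eighth = 1; dotted half = 6; quarter note = 2; dotted whole note = 12.
Altogether 4 + 4 + 1 + 6 + 2 + 12 = 29.
29 ÷ 12 = 2 complete bars with 5 left over.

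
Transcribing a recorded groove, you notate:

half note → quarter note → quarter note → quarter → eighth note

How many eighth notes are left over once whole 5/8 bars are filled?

One bar of 5/8 = 5 eighth notes.
Working in eighth notes: half note = 4; quarter note = 2; quarter note = 2; quarter = 2; eighth note = 1.
Total: 4 + 2 + 2 + 2 + 1 = 11.
11 ÷ 5 = 2 complete bars with 1 eighth note remaining.

1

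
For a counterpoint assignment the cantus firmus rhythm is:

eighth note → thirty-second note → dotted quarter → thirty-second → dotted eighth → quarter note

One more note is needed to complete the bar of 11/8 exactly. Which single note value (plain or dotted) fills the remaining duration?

dotted quarter note

The bar of 11/8 = 44 thirty-second notes.
Express everything in thirty-second notes: eighth note = 4; thirty-second note = 1; dotted quarter = 12; thirty-second = 1; dotted eighth = 6; quarter note = 8.
Altogether 4 + 1 + 12 + 1 + 6 + 8 = 32.
Remaining: 44 − 32 = 12 thirty-second notes, which is a dotted quarter note.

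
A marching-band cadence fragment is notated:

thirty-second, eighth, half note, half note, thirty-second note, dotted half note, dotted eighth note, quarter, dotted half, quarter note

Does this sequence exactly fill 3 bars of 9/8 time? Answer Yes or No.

One bar of 9/8 = 36 thirty-second notes, so 3 bars = 108.
Convert each value to thirty-second notes: thirty-second = 1; eighth = 4; half note = 16; half note = 16; thirty-second note = 1; dotted half note = 24; dotted eighth note = 6; quarter = 8; dotted half = 24; quarter note = 8.
Sum: 1 + 4 + 16 + 16 + 1 + 24 + 6 + 8 + 24 + 8 = 108.
108 equals 108, so the answer is Yes.

Yes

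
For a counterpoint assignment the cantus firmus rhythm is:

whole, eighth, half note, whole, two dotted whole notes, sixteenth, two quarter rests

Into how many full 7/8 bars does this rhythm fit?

One bar of 7/8 = 14 sixteenth notes.
Express everything in sixteenth notes: whole = 16; eighth = 2; half note = 8; whole = 16; dotted whole note = 24; dotted whole note = 24; sixteenth = 1; quarter rest = 4; quarter rest = 4.
Sum: 16 + 2 + 8 + 16 + 24 + 24 + 1 + 4 + 4 = 99.
99 ÷ 14 = 7 complete bars with 1 left over.

7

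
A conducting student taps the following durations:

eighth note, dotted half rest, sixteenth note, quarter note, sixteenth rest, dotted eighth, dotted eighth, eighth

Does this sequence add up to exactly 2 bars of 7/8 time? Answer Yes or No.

Yes

One bar of 7/8 = 14 sixteenth notes, so 2 bars = 28.
Working in sixteenth notes: eighth note = 2; dotted half rest = 12; sixteenth note = 1; quarter note = 4; sixteenth rest = 1; dotted eighth = 3; dotted eighth = 3; eighth = 2.
Total: 2 + 12 + 1 + 4 + 1 + 3 + 3 + 2 = 28.
28 equals 28, so the answer is Yes.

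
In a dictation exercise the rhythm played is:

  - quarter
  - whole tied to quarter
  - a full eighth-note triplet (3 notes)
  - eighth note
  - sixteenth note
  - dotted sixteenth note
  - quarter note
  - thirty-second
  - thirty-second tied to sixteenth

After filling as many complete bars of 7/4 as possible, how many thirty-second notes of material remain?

One bar of 7/4 = 56 thirty-second notes.
Express everything in thirty-second notes: quarter = 8; whole tied to quarter (whole + quarter) = 40; a full eighth-note triplet (3 notes) (three triplet eighths span one quarter) = 8; eighth note = 4; sixteenth note = 2; dotted sixteenth note = 3; quarter note = 8; thirty-second = 1; thirty-second tied to sixteenth (thirty-second + sixteenth) = 3.
Sum: 8 + 40 + 8 + 4 + 2 + 3 + 8 + 1 + 3 = 77.
77 ÷ 56 = 1 complete bar with 21 thirty-second notes remaining.

21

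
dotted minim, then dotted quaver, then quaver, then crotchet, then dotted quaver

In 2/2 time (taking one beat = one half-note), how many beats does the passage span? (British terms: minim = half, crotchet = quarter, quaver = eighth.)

3

One half-note beat = 8 sixteenth notes.
Working in sixteenth notes: dotted minim = 12; dotted quaver = 3; quaver = 2; crotchet = 4; dotted quaver = 3.
Sum: 12 + 3 + 2 + 4 + 3 = 24.
24 ÷ 8 = 3 beats.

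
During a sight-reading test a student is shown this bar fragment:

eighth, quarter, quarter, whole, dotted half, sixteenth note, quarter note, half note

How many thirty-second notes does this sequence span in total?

102

Convert each value to thirty-second notes: eighth = 4; quarter = 8; quarter = 8; whole = 32; dotted half = 24; sixteenth note = 2; quarter note = 8; half note = 16.
Altogether 4 + 8 + 8 + 32 + 24 + 2 + 8 + 16 = 102 thirty-second notes.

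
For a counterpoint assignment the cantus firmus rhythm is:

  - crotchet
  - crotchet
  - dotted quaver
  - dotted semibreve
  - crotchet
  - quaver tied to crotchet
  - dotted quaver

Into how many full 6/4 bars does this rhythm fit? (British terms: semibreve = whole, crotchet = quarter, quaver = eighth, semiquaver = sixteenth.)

2

One bar of 6/4 = 24 sixteenth notes.
Express everything in sixteenth notes: crotchet = 4; crotchet = 4; dotted quaver = 3; dotted semibreve = 24; crotchet = 4; quaver tied to crotchet (quaver + crotchet) = 6; dotted quaver = 3.
Total: 4 + 4 + 3 + 24 + 4 + 6 + 3 = 48.
48 ÷ 24 = 2 complete bars with 0 left over.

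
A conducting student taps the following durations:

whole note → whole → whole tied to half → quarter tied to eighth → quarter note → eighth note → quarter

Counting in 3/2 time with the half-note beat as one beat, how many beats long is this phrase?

9

One half-note beat = 4 eighth notes.
Convert each value to eighth notes: whole note = 8; whole = 8; whole tied to half (whole + half) = 12; quarter tied to eighth (quarter + eighth) = 3; quarter note = 2; eighth note = 1; quarter = 2.
Sum: 8 + 8 + 12 + 3 + 2 + 1 + 2 = 36.
36 ÷ 4 = 9 beats.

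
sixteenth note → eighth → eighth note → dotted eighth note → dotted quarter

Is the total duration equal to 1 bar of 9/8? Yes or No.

No

One bar of 9/8 = 18 sixteenth notes.
In sixteenth notes: sixteenth note = 1; eighth = 2; eighth note = 2; dotted eighth note = 3; dotted quarter = 6.
Altogether 1 + 2 + 2 + 3 + 6 = 14.
14 falls short of 18, so the answer is No.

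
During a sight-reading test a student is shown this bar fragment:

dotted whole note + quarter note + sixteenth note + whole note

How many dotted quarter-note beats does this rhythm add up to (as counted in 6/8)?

One dotted quarter-note beat = 6 sixteenth notes.
In sixteenth notes: dotted whole note = 24; quarter note = 4; sixteenth note = 1; whole note = 16.
Total: 24 + 4 + 1 + 16 = 45.
45 ÷ 6 = 7.5 beats.

7.5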